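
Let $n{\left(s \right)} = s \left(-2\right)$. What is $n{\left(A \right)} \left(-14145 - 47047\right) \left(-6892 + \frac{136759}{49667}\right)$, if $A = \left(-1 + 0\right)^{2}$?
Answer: $- \frac{41875913600720}{49667} \approx -8.4313 \cdot 10^{8}$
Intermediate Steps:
$A = 1$ ($A = \left(-1\right)^{2} = 1$)
$n{\left(s \right)} = - 2 s$
$n{\left(A \right)} \left(-14145 - 47047\right) \left(-6892 + \frac{136759}{49667}\right) = \left(-2\right) 1 \left(-14145 - 47047\right) \left(-6892 + \frac{136759}{49667}\right) = - 2 \left(- 61192 \left(-6892 + 136759 \cdot \frac{1}{49667}\right)\right) = - 2 \left(- 61192 \left(-6892 + \frac{136759}{49667}\right)\right) = - 2 \left(\left(-61192\right) \left(- \frac{342168205}{49667}\right)\right) = \left(-2\right) \frac{20937956800360}{49667} = - \frac{41875913600720}{49667}$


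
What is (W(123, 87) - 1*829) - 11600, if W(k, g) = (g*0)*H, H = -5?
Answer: -12429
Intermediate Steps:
W(k, g) = 0 (W(k, g) = (g*0)*(-5) = 0*(-5) = 0)
(W(123, 87) - 1*829) - 11600 = (0 - 1*829) - 11600 = (0 - 829) - 11600 = -829 - 11600 = -12429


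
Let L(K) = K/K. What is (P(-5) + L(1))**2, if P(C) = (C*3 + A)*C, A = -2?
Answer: 7396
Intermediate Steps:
P(C) = C*(-2 + 3*C) (P(C) = (C*3 - 2)*C = (3*C - 2)*C = (-2 + 3*C)*C = C*(-2 + 3*C))
L(K) = 1
(P(-5) + L(1))**2 = (-5*(-2 + 3*(-5)) + 1)**2 = (-5*(-2 - 15) + 1)**2 = (-5*(-17) + 1)**2 = (85 + 1)**2 = 86**2 = 7396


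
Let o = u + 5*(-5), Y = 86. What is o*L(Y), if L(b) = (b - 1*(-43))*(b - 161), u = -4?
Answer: 280575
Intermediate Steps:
L(b) = (-161 + b)*(43 + b) (L(b) = (b + 43)*(-161 + b) = (43 + b)*(-161 + b) = (-161 + b)*(43 + b))
o = -29 (o = -4 + 5*(-5) = -4 - 25 = -29)
o*L(Y) = -29*(-6923 + 86**2 - 118*86) = -29*(-6923 + 7396 - 10148) = -29*(-9675) = 280575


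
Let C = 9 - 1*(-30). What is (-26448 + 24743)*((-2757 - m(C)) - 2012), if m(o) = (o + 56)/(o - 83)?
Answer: 32509855/4 ≈ 8.1275e+6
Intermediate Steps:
C = 39 (C = 9 + 30 = 39)
m(o) = (56 + o)/(-83 + o)
(-26448 + 24743)*((-2757 - m(C)) - 2012) = (-26448 + 24743)*((-2757 - (56 + 39)/(-83 + 39)) - 2012) = -1705*((-2757 - 95/(-44)) - 2012) = -1705*((-2757 - (-1)*95/44) - 2012) = -1705*((-2757 - 1*(-95/44)) - 2012) = -1705*((-2757 + 95/44) - 2012) = -1705*(-121213/44 - 2012) = -1705*(-209741/44) = 32509855/4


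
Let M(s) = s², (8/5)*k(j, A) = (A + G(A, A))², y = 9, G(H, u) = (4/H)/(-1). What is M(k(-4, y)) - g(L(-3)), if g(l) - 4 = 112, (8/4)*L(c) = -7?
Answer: 830117161/419904 ≈ 1976.9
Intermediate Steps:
L(c) = -7/2 (L(c) = (½)*(-7) = -7/2)
G(H, u) = -4/H (G(H, u) = (4/H)*(-1) = -4/H)
g(l) = 116 (g(l) = 4 + 112 = 116)
k(j, A) = 5*(A - 4/A)²/8
M(k(-4, y)) - g(L(-3)) = ((5/8)*(-4 + 9²)²/9²)² - 1*116 = ((5/8)*(1/81)*(-4 + 81)²)² - 116 = ((5/8)*(1/81)*77²)² - 116 = ((5/8)*(1/81)*5929)² - 116 = (29645/648)² - 116 = 878826025/419904 - 116 = 830117161/419904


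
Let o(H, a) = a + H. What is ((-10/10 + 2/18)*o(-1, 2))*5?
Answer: -40/9 ≈ -4.4444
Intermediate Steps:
o(H, a) = H + a
((-10/10 + 2/18)*o(-1, 2))*5 = ((-10/10 + 2/18)*(-1 + 2))*5 = ((-10*⅒ + 2*(1/18))*1)*5 = ((-1 + ⅑)*1)*5 = -8/9*1*5 = -8/9*5 = -40/9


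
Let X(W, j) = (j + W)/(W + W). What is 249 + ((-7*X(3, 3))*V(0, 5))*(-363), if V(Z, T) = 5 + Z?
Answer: 12954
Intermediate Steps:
X(W, j) = (W + j)/(2*W) (X(W, j) = (W + j)/((2*W)) = (W + j)*(1/(2*W)) = (W + j)/(2*W))
249 + ((-7*X(3, 3))*V(0, 5))*(-363) = 249 + ((-7*(3 + 3)/(2*3))*(5 + 0))*(-363) = 249 + (-7*6/(2*3)*5)*(-363) = 249 + (-7*1*5)*(-363) = 249 - 7*5*(-363) = 249 - 35*(-363) = 249 + 12705 = 12954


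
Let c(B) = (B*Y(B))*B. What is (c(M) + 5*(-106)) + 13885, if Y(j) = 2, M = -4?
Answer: 13387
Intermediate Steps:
c(B) = 2*B² (c(B) = (B*2)*B = (2*B)*B = 2*B²)
(c(M) + 5*(-106)) + 13885 = (2*(-4)² + 5*(-106)) + 13885 = (2*16 - 530) + 13885 = (32 - 530) + 13885 = -498 + 13885 = 13387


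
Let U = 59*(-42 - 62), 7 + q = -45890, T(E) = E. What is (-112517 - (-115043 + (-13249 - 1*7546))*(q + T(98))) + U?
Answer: -6221363215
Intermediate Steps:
q = -45897 (q = -7 - 45890 = -45897)
U = -6136 (U = 59*(-104) = -6136)
(-112517 - (-115043 + (-13249 - 1*7546))*(q + T(98))) + U = (-112517 - (-115043 + (-13249 - 1*7546))*(-45897 + 98)) - 6136 = (-112517 - (-115043 + (-13249 - 7546))*(-45799)) - 6136 = (-112517 - (-115043 - 20795)*(-45799)) - 6136 = (-112517 - (-135838)*(-45799)) - 6136 = (-112517 - 1*6221244562) - 6136 = (-112517 - 6221244562) - 6136 = -6221357079 - 6136 = -6221363215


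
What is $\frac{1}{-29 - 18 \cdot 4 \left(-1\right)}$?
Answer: $\frac{1}{43} \approx 0.023256$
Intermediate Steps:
$\frac{1}{-29 - 18 \cdot 4 \left(-1\right)} = \frac{1}{-29 - -72} = \frac{1}{-29 + 72} = \frac{1}{43}$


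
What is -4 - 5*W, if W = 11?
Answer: -59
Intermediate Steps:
-4 - 5*W = -4 - 5*11 = -4 - 55 = -59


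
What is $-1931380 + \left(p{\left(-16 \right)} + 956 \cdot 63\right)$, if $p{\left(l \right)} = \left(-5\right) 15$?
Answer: $-1871227$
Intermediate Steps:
$p{\left(l \right)} = -75$
$-1931380 + \left(p{\left(-16 \right)} + 956 \cdot 63\right) = -1931380 + \left(-75 + 956 \cdot 63\right) = -1931380 + \left(-75 + 60228\right) = -1931380 + 60153 = -1871227$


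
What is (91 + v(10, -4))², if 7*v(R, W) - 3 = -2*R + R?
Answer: 8100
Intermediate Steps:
v(R, W) = 3/7 - R/7 (v(R, W) = 3/7 + (-2*R + R)/7 = 3/7 + (-R)/7 = 3/7 - R/7)
(91 + v(10, -4))² = (91 + (3/7 - ⅐*10))² = (91 + (3/7 - 10/7))² = (91 - 1)² = 90² = 8100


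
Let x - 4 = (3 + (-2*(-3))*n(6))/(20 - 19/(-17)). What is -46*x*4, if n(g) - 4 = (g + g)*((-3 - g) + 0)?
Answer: 1678264/359 ≈ 4674.8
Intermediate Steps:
n(g) = 4 + 2*g*(-3 - g) (n(g) = 4 + (g + g)*((-3 - g) + 0) = 4 + (2*g)*(-3 - g) = 4 + 2*g*(-3 - g))
x = -9121/359 (x = 4 + (3 + (-2*(-3))*(4 - 6*6 - 2*6²))/(20 - 19/(-17)) = 4 + (3 + 6*(4 - 36 - 2*36))/(20 - 19*(-1/17)) = 4 + (3 + 6*(4 - 36 - 72))/(20 + 19/17) = 4 + (3 + 6*(-104))/(359/17) = 4 + (3 - 624)*(17/359) = 4 - 621*17/359 = 4 - 10557/359 = -9121/359 ≈ -25.407)
-46*x*4 = -46*(-9121/359)*4 = (419566/359)*4 = 1678264/359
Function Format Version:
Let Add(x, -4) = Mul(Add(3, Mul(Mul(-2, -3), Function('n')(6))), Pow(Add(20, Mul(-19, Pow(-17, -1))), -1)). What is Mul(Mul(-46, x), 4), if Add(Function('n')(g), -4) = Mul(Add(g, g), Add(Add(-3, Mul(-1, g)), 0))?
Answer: Rational(1678264, 359) ≈ 4674.8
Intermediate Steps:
Function('n')(g) = Add(4, Mul(2, g, Add(-3, Mul(-1, g)))) (Function('n')(g) = Add(4, Mul(Add(g, g), Add(Add(-3, Mul(-1, g)), 0))) = Add(4, Mul(Mul(2, g), Add(-3, Mul(-1, g)))) = Add(4, Mul(2, g, Add(-3, Mul(-1, g)))))
x = Rational(-9121, 359) (x = Add(4, Mul(Add(3, Mul(Mul(-2, -3), Add(4, Mul(-6, 6), Mul(-2, Pow(6, 2))))), Pow(Add(20, Mul(-19, Pow(-17, -1))), -1))) = Add(4, Mul(Add(3, Mul(6, Add(4, -36, Mul(-2, 36)))), Pow(Add(20, Mul(-19, Rational(-1, 17))), -1))) = Add(4, Mul(Add(3, Mul(6, Add(4, -36, -72))), Pow(Add(20, Rational(19, 17)), -1))) = Add(4, Mul(Add(3, Mul(6, -104)), Pow(Rational(359, 17), -1))) = Add(4, Mul(Add(3, -624), Rational(17, 359))) = Add(4, Mul(-621, Rational(17, 359))) = Add(4, Rational(-10557, 359)) = Rational(-9121, 359) ≈ -25.407)
Mul(Mul(-46, x), 4) = Mul(Mul(-46, Rational(-9121, 359)), 4) = Mul(Rational(419566, 359), 4) = Rational(1678264, 359)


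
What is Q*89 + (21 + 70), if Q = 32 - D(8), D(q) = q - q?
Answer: 2939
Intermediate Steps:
D(q) = 0
Q = 32 (Q = 32 - 1*0 = 32 + 0 = 32)
Q*89 + (21 + 70) = 32*89 + (21 + 70) = 2848 + 91 = 2939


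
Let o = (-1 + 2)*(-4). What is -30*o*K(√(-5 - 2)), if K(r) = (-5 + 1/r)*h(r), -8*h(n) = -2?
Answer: -150 - 30*I*√7/7 ≈ -150.0 - 11.339*I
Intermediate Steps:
o = -4 (o = 1*(-4) = -4)
h(n) = ¼ (h(n) = -⅛*(-2) = ¼)
K(r) = -5/4 + 1/(4*r) (K(r) = (-5 + 1/r)*(¼) = -5/4 + 1/(4*r))
-30*o*K(√(-5 - 2)) = -(-120)*(1 - 5*√(-5 - 2))/(4*(√(-5 - 2))) = -(-120)*(1 - 5*I*√7)/(4*(√(-7))) = -(-120)*(1 - 5*I*√7)/(4*((I*√7))) = -(-120)*(-I*√7/7)*(1 - 5*I*√7)/4 = -(-120)*(-I*√7*(1 - 5*I*√7)/28) = -30*I*√7*(1 - 5*I*√7)/7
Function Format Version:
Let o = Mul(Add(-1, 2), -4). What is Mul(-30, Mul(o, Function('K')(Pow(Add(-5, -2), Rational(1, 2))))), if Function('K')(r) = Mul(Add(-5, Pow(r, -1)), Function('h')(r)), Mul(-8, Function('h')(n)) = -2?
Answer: Add(-150, Mul(Rational(-30, 7), I, Pow(7, Rational(1, 2)))) ≈ Add(-150.00, Mul(-11.339, I))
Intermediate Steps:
o = -4 (o = Mul(1, -4) = -4)
Function('h')(n) = Rational(1, 4) (Function('h')(n) = Mul(Rational(-1, 8), -2) = Rational(1, 4))
Function('K')(r) = Add(Rational(-5, 4), Mul(Rational(1, 4), Pow(r, -1))) (Function('K')(r) = Mul(Add(-5, Pow(r, -1)), Rational(1, 4)) = Add(Rational(-5, 4), Mul(Rational(1, 4), Pow(r, -1))))
Mul(-30, Mul(o, Function('K')(Pow(Add(-5, -2), Rational(1, 2))))) = Mul(-30, Mul(-4, Mul(Rational(1, 4), Pow(Pow(Add(-5, -2), Rational(1, 2)), -1), Add(1, Mul(-5, Pow(Add(-5, -2), Rational(1, 2))))))) = Mul(-30, Mul(-4, Mul(Rational(1, 4), Pow(Pow(-7, Rational(1, 2)), -1), Add(1, Mul(-5, Pow(-7, Rational(1, 2))))))) = Mul(-30, Mul(-4, Mul(Rational(1, 4), Pow(Mul(I, Pow(7, Rational(1, 2))), -1), Add(1, Mul(-5, Mul(I, Pow(7, Rational(1, 2)))))))) = Mul(-30, Mul(-4, Mul(Rational(1, 4), Mul(Rational(-1, 7), I, Pow(7, Rational(1, 2))), Add(1, Mul(-5, I, Pow(7, Rational(1, 2))))))) = Mul(-30, Mul(-4, Mul(Rational(-1, 28), I, Pow(7, Rational(1, 2)), Add(1, Mul(-5, I, Pow(7, Rational(1, 2))))))) = Mul(-30, Mul(Rational(1, 7), I, Pow(7, Rational(1, 2)), Add(1, Mul(-5, I, Pow(7, Rational(1, 2)))))) = Mul(Rational(-30, 7), I, Pow(7, Rational(1, 2)), Add(1, Mul(-5, I, Pow(7, Rational(1, 2)))))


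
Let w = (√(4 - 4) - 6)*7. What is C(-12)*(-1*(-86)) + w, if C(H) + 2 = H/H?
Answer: -128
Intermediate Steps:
C(H) = -1 (C(H) = -2 + H/H = -2 + 1 = -1)
w = -42 (w = (√0 - 6)*7 = (0 - 6)*7 = -6*7 = -42)
C(-12)*(-1*(-86)) + w = -(-1)*(-86) - 42 = -1*86 - 42 = -86 - 42 = -128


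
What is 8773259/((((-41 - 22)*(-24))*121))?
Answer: 797569/16632 ≈ 47.954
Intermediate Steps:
8773259/((((-41 - 22)*(-24))*121)) = 8773259/((-63*(-24)*121)) = 8773259/((1512*121)) = 8773259/182952 = 8773259*(1/182952) = 797569/16632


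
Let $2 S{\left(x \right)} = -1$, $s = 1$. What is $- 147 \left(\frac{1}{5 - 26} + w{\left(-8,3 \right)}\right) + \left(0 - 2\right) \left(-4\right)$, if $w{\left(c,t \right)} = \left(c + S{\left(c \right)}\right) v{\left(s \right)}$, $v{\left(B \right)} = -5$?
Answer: $- \frac{12465}{2} \approx -6232.5$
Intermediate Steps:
$S{\left(x \right)} = - \frac{1}{2}$ ($S{\left(x \right)} = \frac{1}{2} \left(-1\right) = - \frac{1}{2}$)
$w{\left(c,t \right)} = \frac{5}{2} - 5 c$ ($w{\left(c,t \right)} = \left(c - \frac{1}{2}\right) \left(-5\right) = \left(- \frac{1}{2} + c\right) \left(-5\right) = \frac{5}{2} - 5 c$)
$- 147 \left(\frac{1}{5 - 26} + w{\left(-8,3 \right)}\right) + \left(0 - 2\right) \left(-4\right) = - 147 \left(\frac{1}{5 - 26} + \left(\frac{5}{2} - -40\right)\right) + \left(0 - 2\right) \left(-4\right) = - 147 \left(\frac{1}{-21} + \left(\frac{5}{2} + 40\right)\right) - -8 = - 147 \left(- \frac{1}{21} + \frac{85}{2}\right) + 8 = \left(-147\right) \frac{1783}{42} + 8 = - \frac{12481}{2} + 8 = - \frac{12465}{2}$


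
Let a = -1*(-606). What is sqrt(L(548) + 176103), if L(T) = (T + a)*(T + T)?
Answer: sqrt(1440887) ≈ 1200.4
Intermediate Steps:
a = 606
L(T) = 2*T*(606 + T) (L(T) = (T + 606)*(T + T) = (606 + T)*(2*T) = 2*T*(606 + T))
sqrt(L(548) + 176103) = sqrt(2*548*(606 + 548) + 176103) = sqrt(2*548*1154 + 176103) = sqrt(1264784 + 176103) = sqrt(1440887)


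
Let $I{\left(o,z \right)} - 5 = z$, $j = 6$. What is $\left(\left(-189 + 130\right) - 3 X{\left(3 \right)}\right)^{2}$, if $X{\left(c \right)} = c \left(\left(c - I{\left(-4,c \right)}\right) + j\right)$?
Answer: $4624$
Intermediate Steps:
$I{\left(o,z \right)} = 5 + z$
$X{\left(c \right)} = c$ ($X{\left(c \right)} = c \left(\left(c - \left(5 + c\right)\right) + 6\right) = c \left(-5 + 6\right) = c 1 = c$)
$\left(\left(-189 + 130\right) - 3 X{\left(3 \right)}\right)^{2} = \left(\left(-189 + 130\right) - 9\right)^{2} = \left(-59 - 9\right)^{2} = \left(-68\right)^{2} = 4624$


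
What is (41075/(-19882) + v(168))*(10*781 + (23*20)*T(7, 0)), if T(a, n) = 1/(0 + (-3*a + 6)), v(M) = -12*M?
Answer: -468197469103/29823 ≈ -1.5699e+7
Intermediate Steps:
T(a, n) = 1/(6 - 3*a) (T(a, n) = 1/(0 + (6 - 3*a)) = 1/(6 - 3*a))
(41075/(-19882) + v(168))*(10*781 + (23*20)*T(7, 0)) = (41075/(-19882) - 12*168)*(10*781 + (23*20)*(-1/(-6 + 3*7))) = (41075*(-1/19882) - 2016)*(7810 + 460*(-1/(-6 + 21))) = (-41075/19882 - 2016)*(7810 + 460*(-1/15)) = -40123187*(7810 + 460*(-1*1/15))/19882 = -40123187*(7810 + 460*(-1/15))/19882 = -40123187*(7810 - 92/3)/19882 = -40123187/19882*23338/3 = -468197469103/29823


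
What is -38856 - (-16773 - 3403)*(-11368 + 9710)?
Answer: -33490664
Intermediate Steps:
-38856 - (-16773 - 3403)*(-11368 + 9710) = -38856 - (-20176)*(-1658) = -38856 - 1*33451808 = -38856 - 33451808 = -33490664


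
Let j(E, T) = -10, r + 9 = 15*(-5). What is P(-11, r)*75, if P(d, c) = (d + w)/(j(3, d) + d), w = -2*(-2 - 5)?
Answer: -75/7 ≈ -10.714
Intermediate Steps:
w = 14 (w = -2*(-7) = 14)
r = -84 (r = -9 + 15*(-5) = -9 - 75 = -84)
P(d, c) = (14 + d)/(-10 + d) (P(d, c) = (d + 14)/(-10 + d) = (14 + d)/(-10 + d))
P(-11, r)*75 = ((14 - 11)/(-10 - 11))*75 = (3/(-21))*75 = -1/21*3*75 = -⅐*75 = -75/7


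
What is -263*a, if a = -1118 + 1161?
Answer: -11309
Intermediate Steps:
a = 43
-263*a = -263*43 = -11309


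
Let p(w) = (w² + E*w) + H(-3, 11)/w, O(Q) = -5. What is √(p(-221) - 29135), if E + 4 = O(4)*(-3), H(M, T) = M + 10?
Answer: 2*√210931682/221 ≈ 131.43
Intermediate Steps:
H(M, T) = 10 + M
E = 11 (E = -4 - 5*(-3) = -4 + 15 = 11)
p(w) = w² + 7/w + 11*w (p(w) = (w² + 11*w) + (10 - 3)/w = (w² + 11*w) + 7/w = w² + 7/w + 11*w)
√(p(-221) - 29135) = √((7 + (-221)²*(11 - 221))/(-221) - 29135) = √(-(7 + 48841*(-210))/221 - 29135) = √(-(7 - 10256610)/221 - 29135) = √(-1/221*(-10256603) - 29135) = √(10256603/221 - 29135) = √(3817768/221) = 2*√210931682/221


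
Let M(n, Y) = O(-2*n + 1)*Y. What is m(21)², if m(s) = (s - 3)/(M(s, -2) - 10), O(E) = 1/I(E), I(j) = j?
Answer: 15129/4624 ≈ 3.2718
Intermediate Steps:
O(E) = 1/E
M(n, Y) = Y/(1 - 2*n) (M(n, Y) = Y/(-2*n + 1) = Y/(1 - 2*n))
m(s) = (-3 + s)/(-10 + 2/(-1 + 2*s)) (m(s) = (s - 3)/(-1*(-2)/(-1 + 2*s) - 10) = (-3 + s)/(2/(-1 + 2*s) - 10) = (-3 + s)/(-10 + 2/(-1 + 2*s)))
m(21)² = (-(-1 + 2*21)*(-3 + 21)/(-12 + 20*21))² = (-1*(-1 + 42)*18/(-12 + 420))² = (-1*41*18/408)² = (-1*1/408*41*18)² = (-123/68)² = 15129/4624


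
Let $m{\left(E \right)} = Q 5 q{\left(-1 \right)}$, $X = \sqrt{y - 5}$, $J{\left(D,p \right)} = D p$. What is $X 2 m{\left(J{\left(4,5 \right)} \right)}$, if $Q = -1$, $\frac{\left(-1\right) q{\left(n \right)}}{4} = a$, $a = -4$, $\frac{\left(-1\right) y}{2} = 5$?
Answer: $- 160 i \sqrt{15} \approx - 619.68 i$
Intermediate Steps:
$y = -10$ ($y = \left(-2\right) 5 = -10$)
$q{\left(n \right)} = 16$ ($q{\left(n \right)} = \left(-4\right) \left(-4\right) = 16$)
$X = i \sqrt{15}$ ($X = \sqrt{-10 - 5} = \sqrt{-15} = i \sqrt{15} \approx 3.873 i$)
$m{\left(E \right)} = -80$ ($m{\left(E \right)} = \left(-1\right) 5 \cdot 16 = \left(-5\right) 16 = -80$)
$X 2 m{\left(J{\left(4,5 \right)} \right)} = i \sqrt{15} \cdot 2 \left(-80\right) = 2 i \sqrt{15} \left(-80\right) = - 160 i \sqrt{15}$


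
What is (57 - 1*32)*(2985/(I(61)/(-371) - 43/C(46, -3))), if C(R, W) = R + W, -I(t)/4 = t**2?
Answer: 27685875/14513 ≈ 1907.7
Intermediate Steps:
I(t) = -4*t**2
(57 - 1*32)*(2985/(I(61)/(-371) - 43/C(46, -3))) = (57 - 1*32)*(2985/(-4*61**2/(-371) - 43/(46 - 3))) = (57 - 32)*(2985/(-4*3721*(-1/371) - 43/43)) = 25*(2985/(-14884*(-1/371) - 43*1/43)) = 25*(2985/(14884/371 - 1)) = 25*(2985/(14513/371)) = 25*(2985*(371/14513)) = 25*(1107435/14513) = 27685875/14513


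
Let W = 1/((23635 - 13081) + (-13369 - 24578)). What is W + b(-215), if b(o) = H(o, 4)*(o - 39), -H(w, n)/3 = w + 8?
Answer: -4320807463/27393 ≈ -1.5773e+5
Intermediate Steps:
H(w, n) = -24 - 3*w (H(w, n) = -3*(w + 8) = -3*(8 + w) = -24 - 3*w)
b(o) = (-39 + o)*(-24 - 3*o) (b(o) = (-24 - 3*o)*(o - 39) = (-24 - 3*o)*(-39 + o) = (-39 + o)*(-24 - 3*o))
W = -1/27393 (W = 1/(10554 - 37947) = 1/(-27393) = -1/27393 ≈ -3.6506e-5)
W + b(-215) = -1/27393 - 3*(-39 - 215)*(8 - 215) = -1/27393 - 3*(-254)*(-207) = -1/27393 - 157734 = -4320807463/27393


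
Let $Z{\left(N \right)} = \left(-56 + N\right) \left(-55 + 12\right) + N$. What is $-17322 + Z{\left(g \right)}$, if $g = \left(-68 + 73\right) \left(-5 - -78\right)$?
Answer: $-30244$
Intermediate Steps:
$g = 365$ ($g = 5 \left(-5 + 78\right) = 5 \cdot 73 = 365$)
$Z{\left(N \right)} = 2408 - 42 N$ ($Z{\left(N \right)} = \left(-56 + N\right) \left(-43\right) + N = \left(2408 - 43 N\right) + N = 2408 - 42 N$)
$-17322 + Z{\left(g \right)} = -17322 + \left(2408 - 15330\right) = -17322 - 12922 = -30244$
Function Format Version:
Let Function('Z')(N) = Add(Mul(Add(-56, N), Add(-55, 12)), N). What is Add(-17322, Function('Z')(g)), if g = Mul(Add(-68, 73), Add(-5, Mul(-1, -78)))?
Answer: -30244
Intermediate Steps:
g = 365 (g = Mul(5, Add(-5, 78)) = Mul(5, 73) = 365)
Function('Z')(N) = Add(2408, Mul(-42, N)) (Function('Z')(N) = Add(Mul(Add(-56, N), -43), N) = Add(Add(2408, Mul(-43, N)), N) = Add(2408, Mul(-42, N)))
Add(-17322, Function('Z')(g)) = Add(-17322, Add(2408, Mul(-42, 365))) = Add(-17322, Add(2408, -15330)) = Add(-17322, -12922) = -30244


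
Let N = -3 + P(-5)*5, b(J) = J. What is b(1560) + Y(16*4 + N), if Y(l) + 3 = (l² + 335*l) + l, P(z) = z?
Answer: 14949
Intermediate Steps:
N = -28 (N = -3 - 5*5 = -3 - 25 = -28)
Y(l) = -3 + l² + 336*l (Y(l) = -3 + ((l² + 335*l) + l) = -3 + (l² + 336*l) = -3 + l² + 336*l)
b(1560) + Y(16*4 + N) = 1560 + (-3 + (16*4 - 28)² + 336*(16*4 - 28)) = 1560 + (-3 + (64 - 28)² + 336*(64 - 28)) = 1560 + (-3 + 36² + 336*36) = 1560 + (-3 + 1296 + 12096) = 1560 + 13389 = 14949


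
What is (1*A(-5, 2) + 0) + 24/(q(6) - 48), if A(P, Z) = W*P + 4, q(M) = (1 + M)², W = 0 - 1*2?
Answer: 38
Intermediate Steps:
W = -2 (W = 0 - 2 = -2)
A(P, Z) = 4 - 2*P (A(P, Z) = -2*P + 4 = 4 - 2*P)
(1*A(-5, 2) + 0) + 24/(q(6) - 48) = (1*(4 - 2*(-5)) + 0) + 24/((1 + 6)² - 48) = (1*(4 + 10) + 0) + 24/(7² - 48) = (1*14 + 0) + 24/(49 - 48) = (14 + 0) + 24/1 = 14 + 1*24 = 14 + 24 = 38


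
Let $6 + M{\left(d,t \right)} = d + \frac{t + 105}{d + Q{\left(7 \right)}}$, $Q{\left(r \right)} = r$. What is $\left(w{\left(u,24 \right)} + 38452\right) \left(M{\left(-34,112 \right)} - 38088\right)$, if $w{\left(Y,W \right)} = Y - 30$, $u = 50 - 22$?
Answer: $- \frac{39590926850}{27} \approx -1.4663 \cdot 10^{9}$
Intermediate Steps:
$u = 28$ ($u = 50 - 22 = 28$)
$w{\left(Y,W \right)} = -30 + Y$ ($w{\left(Y,W \right)} = Y - 30 = -30 + Y$)
$M{\left(d,t \right)} = -6 + d + \frac{105 + t}{7 + d}$ ($M{\left(d,t \right)} = -6 + \left(d + \frac{t + 105}{d + 7}\right) = -6 + \left(d + \frac{105 + t}{7 + d}\right) = -6 + d + \frac{105 + t}{7 + d}$)
$\left(w{\left(u,24 \right)} + 38452\right) \left(M{\left(-34,112 \right)} - 38088\right) = \left(\left(-30 + 28\right) + 38452\right) \left(\frac{63 - 34 + 112 + \left(-34\right)^{2}}{7 - 34} - 38088\right) = \left(-2 + 38452\right) \left(\frac{63 - 34 + 112 + 1156}{-27} - 38088\right) = 38450 \left(\left(- \frac{1}{27}\right) 1297 - 38088\right) = 38450 \left(- \frac{1297}{27} - 38088\right) = 38450 \left(- \frac{1029673}{27}\right) = - \frac{39590926850}{27}$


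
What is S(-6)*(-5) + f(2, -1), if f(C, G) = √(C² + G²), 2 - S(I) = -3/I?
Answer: -15/2 + √5 ≈ -5.2639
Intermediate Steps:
S(I) = 2 + 3/I (S(I) = 2 - (-3)/I = 2 + 3/I)
S(-6)*(-5) + f(2, -1) = (2 + 3/(-6))*(-5) + √(2² + (-1)²) = (2 + 3*(-⅙))*(-5) + √(4 + 1) = (2 - ½)*(-5) + √5 = (3/2)*(-5) + √5 = -15/2 + √5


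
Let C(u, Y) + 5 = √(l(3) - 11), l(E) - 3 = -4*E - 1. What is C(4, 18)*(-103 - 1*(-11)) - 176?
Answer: 284 - 92*I*√21 ≈ 284.0 - 421.6*I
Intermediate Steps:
l(E) = 2 - 4*E (l(E) = 3 + (-4*E - 1) = 3 + (-1 - 4*E) = 2 - 4*E)
C(u, Y) = -5 + I*√21 (C(u, Y) = -5 + √((2 - 4*3) - 11) = -5 + √((2 - 12) - 11) = -5 + √(-10 - 11) = -5 + √(-21) = -5 + I*√21)
C(4, 18)*(-103 - 1*(-11)) - 176 = (-5 + I*√21)*(-103 - 1*(-11)) - 176 = (-5 + I*√21)*(-103 + 11) - 176 = (-5 + I*√21)*(-92) - 176 = (460 - 92*I*√21) - 176 = 284 - 92*I*√21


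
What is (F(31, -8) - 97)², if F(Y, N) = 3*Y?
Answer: 16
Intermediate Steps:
(F(31, -8) - 97)² = (3*31 - 97)² = (93 - 97)² = (-4)² = 16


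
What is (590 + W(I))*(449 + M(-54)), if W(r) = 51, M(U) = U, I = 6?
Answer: 253195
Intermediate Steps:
(590 + W(I))*(449 + M(-54)) = (590 + 51)*(449 - 54) = 641*395 = 253195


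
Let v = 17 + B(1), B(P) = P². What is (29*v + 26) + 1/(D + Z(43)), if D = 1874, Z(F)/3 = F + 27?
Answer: 1142033/2084 ≈ 548.00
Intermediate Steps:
Z(F) = 81 + 3*F (Z(F) = 3*(F + 27) = 3*(27 + F) = 81 + 3*F)
v = 18 (v = 17 + 1² = 17 + 1 = 18)
(29*v + 26) + 1/(D + Z(43)) = (29*18 + 26) + 1/(1874 + (81 + 3*43)) = (522 + 26) + 1/(1874 + (81 + 129)) = 548 + 1/(1874 + 210) = 548 + 1/2084 = 1142033/2084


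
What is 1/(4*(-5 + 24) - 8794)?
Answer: -1/8718 ≈ -0.00011471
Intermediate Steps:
1/(4*(-5 + 24) - 8794) = 1/(4*19 - 8794) = 1/(76 - 8794) = 1/(-8718) = -1/8718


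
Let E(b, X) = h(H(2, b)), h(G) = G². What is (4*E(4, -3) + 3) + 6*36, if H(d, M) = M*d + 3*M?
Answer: 1819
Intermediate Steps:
H(d, M) = 3*M + M*d
E(b, X) = 25*b² (E(b, X) = (b*(3 + 2))² = (b*5)² = (5*b)² = 25*b²)
(4*E(4, -3) + 3) + 6*36 = (4*(25*4²) + 3) + 6*36 = (4*(25*16) + 3) + 216 = (4*400 + 3) + 216 = (1600 + 3) + 216 = 1603 + 216 = 1819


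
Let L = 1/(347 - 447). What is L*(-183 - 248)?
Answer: 431/100 ≈ 4.3100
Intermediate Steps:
L = -1/100 (L = 1/(-100) = -1/100 ≈ -0.010000)
L*(-183 - 248) = -(-183 - 248)/100 = -1/100*(-431) = 431/100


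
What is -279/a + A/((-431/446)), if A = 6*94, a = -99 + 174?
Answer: -6328683/10775 ≈ -587.35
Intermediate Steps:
a = 75
A = 564
-279/a + A/((-431/446)) = -279/75 + 564/((-431/446)) = -279*1/75 + 564/((-431*1/446)) = -93/25 + 564/(-431/446) = -93/25 + 564*(-446/431) = -93/25 - 251544/431 = -6328683/10775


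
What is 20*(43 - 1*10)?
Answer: 660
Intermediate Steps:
20*(43 - 1*10) = 20*(43 - 10) = 20*33 = 660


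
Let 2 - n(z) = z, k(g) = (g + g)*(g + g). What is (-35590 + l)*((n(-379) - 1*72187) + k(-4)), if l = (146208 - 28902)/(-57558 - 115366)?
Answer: 110383720268943/43231 ≈ 2.5533e+9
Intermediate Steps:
l = -58653/86462 (l = 117306/(-172924) = 117306*(-1/172924) = -58653/86462 ≈ -0.67837)
k(g) = 4*g**2 (k(g) = (2*g)*(2*g) = 4*g**2)
n(z) = 2 - z
(-35590 + l)*((n(-379) - 1*72187) + k(-4)) = (-35590 - 58653/86462)*(((2 - 1*(-379)) - 1*72187) + 4*(-4)**2) = -3077241233*(((2 + 379) - 72187) + 4*16)/86462 = -3077241233*((381 - 72187) + 64)/86462 = -3077241233*(-71806 + 64)/86462 = -3077241233/86462*(-71742) = 110383720268943/43231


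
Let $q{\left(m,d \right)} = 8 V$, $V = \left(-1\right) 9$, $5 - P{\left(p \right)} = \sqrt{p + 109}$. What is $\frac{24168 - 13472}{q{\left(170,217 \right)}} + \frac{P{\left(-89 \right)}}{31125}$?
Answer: $- \frac{2774272}{18675} - \frac{2 \sqrt{5}}{31125} \approx -148.56$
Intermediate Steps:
$P{\left(p \right)} = 5 - \sqrt{109 + p}$ ($P{\left(p \right)} = 5 - \sqrt{p + 109} = 5 - \sqrt{109 + p}$)
$V = -9$
$q{\left(m,d \right)} = -72$ ($q{\left(m,d \right)} = 8 \left(-9\right) = -72$)
$\frac{24168 - 13472}{q{\left(170,217 \right)}} + \frac{P{\left(-89 \right)}}{31125} = \frac{24168 - 13472}{-72} + \frac{5 - \sqrt{109 - 89}}{31125} = 10696 \left(- \frac{1}{72}\right) + \left(5 - \sqrt{20}\right) \frac{1}{31125} = - \frac{1337}{9} + \left(5 - 2 \sqrt{5}\right) \frac{1}{31125} = - \frac{1337}{9} + \left(\frac{1}{6225} - \frac{2 \sqrt{5}}{31125}\right) = - \frac{2774272}{18675} - \frac{2 \sqrt{5}}{31125}$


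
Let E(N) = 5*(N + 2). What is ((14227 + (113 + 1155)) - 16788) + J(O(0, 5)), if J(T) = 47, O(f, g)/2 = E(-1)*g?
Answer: -1246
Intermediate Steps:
E(N) = 10 + 5*N (E(N) = 5*(2 + N) = 10 + 5*N)
O(f, g) = 10*g (O(f, g) = 2*((10 + 5*(-1))*g) = 2*((10 - 5)*g) = 2*(5*g) = 10*g)
((14227 + (113 + 1155)) - 16788) + J(O(0, 5)) = ((14227 + (113 + 1155)) - 16788) + 47 = ((14227 + 1268) - 16788) + 47 = (15495 - 16788) + 47 = -1293 + 47 = -1246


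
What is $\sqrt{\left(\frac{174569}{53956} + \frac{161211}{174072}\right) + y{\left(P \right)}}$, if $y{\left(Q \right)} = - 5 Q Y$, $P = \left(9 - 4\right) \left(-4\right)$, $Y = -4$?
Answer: $\frac{i \sqrt{60622363688433335362}}{391342868} \approx 19.896 i$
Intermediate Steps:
$P = -20$ ($P = 5 \left(-4\right) = -20$)
$y{\left(Q \right)} = 20 Q$ ($y{\left(Q \right)} = - 5 Q \left(-4\right) = 20 Q$)
$\sqrt{\left(\frac{174569}{53956} + \frac{161211}{174072}\right) + y{\left(P \right)}} = \sqrt{\left(\frac{174569}{53956} + \frac{161211}{174072}\right) + 20 \left(-20\right)} = \sqrt{\left(174569 \cdot \frac{1}{53956} + 161211 \cdot \frac{1}{174072}\right) - 400} = \sqrt{\left(\frac{174569}{53956} + \frac{53737}{58024}\right) - 400} = \sqrt{\frac{3257156307}{782685736} - 400} = \sqrt{- \frac{309817138093}{782685736}} = \frac{i \sqrt{60622363688433335362}}{391342868}$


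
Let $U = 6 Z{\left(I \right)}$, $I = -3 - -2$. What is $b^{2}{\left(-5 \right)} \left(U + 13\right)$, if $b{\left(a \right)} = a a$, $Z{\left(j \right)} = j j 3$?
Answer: $19375$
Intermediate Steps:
$I = -1$ ($I = -3 + 2 = -1$)
$Z{\left(j \right)} = 3 j^{2}$ ($Z{\left(j \right)} = j 3 j = 3 j^{2}$)
$b{\left(a \right)} = a^{2}$
$U = 18$ ($U = 6 \cdot 3 \left(-1\right)^{2} = 6 \cdot 3 \cdot 1 = 6 \cdot 3 = 18$)
$b^{2}{\left(-5 \right)} \left(U + 13\right) = \left(\left(-5\right)^{2}\right)^{2} \left(18 + 13\right) = 25^{2} \cdot 31 = 625 \cdot 31 = 19375$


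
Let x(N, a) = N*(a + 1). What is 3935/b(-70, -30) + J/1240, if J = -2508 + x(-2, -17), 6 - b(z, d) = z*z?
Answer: -1062309/379285 ≈ -2.8008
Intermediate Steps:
x(N, a) = N*(1 + a)
b(z, d) = 6 - z**2 (b(z, d) = 6 - z*z = 6 - z**2)
J = -2476 (J = -2508 - 2*(1 - 17) = -2508 - 2*(-16) = -2508 + 32 = -2476)
3935/b(-70, -30) + J/1240 = 3935/(6 - 1*(-70)**2) - 2476/1240 = 3935/(6 - 1*4900) - 2476*1/1240 = 3935/(6 - 4900) - 619/310 = 3935/(-4894) - 619/310 = 3935*(-1/4894) - 619/310 = -3935/4894 - 619/310 = -1062309/379285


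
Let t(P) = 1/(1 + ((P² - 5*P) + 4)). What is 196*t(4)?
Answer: 196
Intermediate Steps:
t(P) = 1/(5 + P² - 5*P) (t(P) = 1/(1 + (4 + P² - 5*P)) = 1/(5 + P² - 5*P))
196*t(4) = 196/(5 + 4² - 5*4) = 196/(5 + 16 - 20) = 196/1 = 196*1 = 196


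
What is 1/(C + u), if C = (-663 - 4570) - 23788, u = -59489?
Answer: -1/88510 ≈ -1.1298e-5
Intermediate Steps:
C = -29021 (C = -5233 - 23788 = -29021)
1/(C + u) = 1/(-29021 - 59489) = 1/(-88510) = -1/88510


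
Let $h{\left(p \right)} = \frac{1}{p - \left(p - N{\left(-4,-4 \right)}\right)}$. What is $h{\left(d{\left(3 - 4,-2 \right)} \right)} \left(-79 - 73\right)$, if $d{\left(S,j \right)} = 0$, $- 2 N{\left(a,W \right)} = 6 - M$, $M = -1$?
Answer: $\frac{304}{7} \approx 43.429$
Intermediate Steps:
$N{\left(a,W \right)} = - \frac{7}{2}$ ($N{\left(a,W \right)} = - \frac{6 - -1}{2} = - \frac{6 + 1}{2} = \left(- \frac{1}{2}\right) 7 = - \frac{7}{2}$)
$h{\left(p \right)} = - \frac{2}{7}$ ($h{\left(p \right)} = \frac{1}{p - \left(\frac{7}{2} + p\right)} = \frac{1}{- \frac{7}{2}} = - \frac{2}{7}$)
$h{\left(d{\left(3 - 4,-2 \right)} \right)} \left(-79 - 73\right) = - \frac{2 \left(-79 - 73\right)}{7} = \left(- \frac{2}{7}\right) \left(-152\right) = \frac{304}{7}$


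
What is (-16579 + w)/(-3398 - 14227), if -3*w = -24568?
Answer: 25169/52875 ≈ 0.47601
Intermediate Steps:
w = 24568/3 (w = -⅓*(-24568) = 24568/3 ≈ 8189.3)
(-16579 + w)/(-3398 - 14227) = (-16579 + 24568/3)/(-3398 - 14227) = -25169/3/(-17625) = -25169/3*(-1/17625) = 25169/52875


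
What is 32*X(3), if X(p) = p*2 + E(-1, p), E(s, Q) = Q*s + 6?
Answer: 288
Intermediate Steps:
E(s, Q) = 6 + Q*s
X(p) = 6 + p (X(p) = p*2 + (6 + p*(-1)) = 2*p + (6 - p) = 6 + p)
32*X(3) = 32*(6 + 3) = 32*9 = 288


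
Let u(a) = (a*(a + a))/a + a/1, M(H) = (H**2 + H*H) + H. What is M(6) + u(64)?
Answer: 270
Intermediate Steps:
M(H) = H + 2*H**2 (M(H) = (H**2 + H**2) + H = 2*H**2 + H = H + 2*H**2)
u(a) = 3*a (u(a) = (a*(2*a))/a + a*1 = (2*a**2)/a + a = 2*a + a = 3*a)
M(6) + u(64) = 6*(1 + 2*6) + 3*64 = 6*(1 + 12) + 192 = 6*13 + 192 = 78 + 192 = 270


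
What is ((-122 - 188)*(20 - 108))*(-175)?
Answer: -4774000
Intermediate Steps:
((-122 - 188)*(20 - 108))*(-175) = -310*(-88)*(-175) = 27280*(-175) = -4774000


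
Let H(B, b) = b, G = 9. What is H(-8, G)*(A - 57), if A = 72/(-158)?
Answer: -40851/79 ≈ -517.10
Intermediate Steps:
A = -36/79 (A = 72*(-1/158) = -36/79 ≈ -0.45570)
H(-8, G)*(A - 57) = 9*(-36/79 - 57) = 9*(-4539/79) = -40851/79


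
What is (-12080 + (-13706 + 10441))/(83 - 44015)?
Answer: 5115/14644 ≈ 0.34929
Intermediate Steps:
(-12080 + (-13706 + 10441))/(83 - 44015) = (-12080 - 3265)/(-43932) = -15345*(-1/43932) = 5115/14644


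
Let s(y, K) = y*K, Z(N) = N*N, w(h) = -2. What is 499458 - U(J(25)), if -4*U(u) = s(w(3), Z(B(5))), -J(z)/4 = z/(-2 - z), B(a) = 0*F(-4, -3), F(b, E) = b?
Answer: 499458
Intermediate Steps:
B(a) = 0 (B(a) = 0*(-4) = 0)
Z(N) = N²
J(z) = -4*z/(-2 - z)
s(y, K) = K*y
U(u) = 0 (U(u) = -0²*(-2)/4 = -0*(-2) = -¼*0 = 0)
499458 - U(J(25)) = 499458 - 1*0 = 499458 + 0 = 499458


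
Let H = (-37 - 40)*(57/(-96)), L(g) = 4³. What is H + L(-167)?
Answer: 3511/32 ≈ 109.72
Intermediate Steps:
L(g) = 64
H = 1463/32 (H = -4389*(-1)/96 = -77*(-19/32) = 1463/32 ≈ 45.719)
H + L(-167) = 1463/32 + 64 = 3511/32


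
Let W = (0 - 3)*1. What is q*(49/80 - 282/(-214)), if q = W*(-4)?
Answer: 49569/2140 ≈ 23.163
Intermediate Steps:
W = -3 (W = -3*1 = -3)
q = 12 (q = -3*(-4) = 12)
q*(49/80 - 282/(-214)) = 12*(49/80 - 282/(-214)) = 12*(49*(1/80) - 282*(-1/214)) = 12*(49/80 + 141/107) = 12*(16523/8560) = 49569/2140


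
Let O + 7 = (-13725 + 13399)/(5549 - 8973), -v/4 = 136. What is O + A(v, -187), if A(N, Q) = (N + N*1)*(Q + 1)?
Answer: 346442195/1712 ≈ 2.0236e+5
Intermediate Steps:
v = -544 (v = -4*136 = -544)
A(N, Q) = 2*N*(1 + Q) (A(N, Q) = (N + N)*(1 + Q) = (2*N)*(1 + Q) = 2*N*(1 + Q))
O = -11821/1712 (O = -7 + (-13725 + 13399)/(5549 - 8973) = -7 - 326/(-3424) = -7 - 326*(-1/3424) = -7 + 163/1712 = -11821/1712 ≈ -6.9048)
O + A(v, -187) = -11821/1712 + 2*(-544)*(1 - 187) = -11821/1712 + 2*(-544)*(-186) = -11821/1712 + 202368 = 346442195/1712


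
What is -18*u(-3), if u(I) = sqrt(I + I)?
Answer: -18*I*sqrt(6) ≈ -44.091*I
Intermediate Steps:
u(I) = sqrt(2)*sqrt(I) (u(I) = sqrt(2*I) = sqrt(2)*sqrt(I))
-18*u(-3) = -18*sqrt(2)*sqrt(-3) = -18*sqrt(2)*I*sqrt(3) = -18*I*sqrt(6)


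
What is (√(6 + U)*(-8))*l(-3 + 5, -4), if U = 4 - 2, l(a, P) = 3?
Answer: -48*√2 ≈ -67.882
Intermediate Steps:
U = 2
(√(6 + U)*(-8))*l(-3 + 5, -4) = (√(6 + 2)*(-8))*3 = (√8*(-8))*3 = ((2*√2)*(-8))*3 = -16*√2*3 = -48*√2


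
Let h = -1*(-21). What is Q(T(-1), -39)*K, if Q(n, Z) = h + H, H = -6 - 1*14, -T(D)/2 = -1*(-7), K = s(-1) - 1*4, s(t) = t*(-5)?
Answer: 1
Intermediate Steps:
s(t) = -5*t
K = 1 (K = -5*(-1) - 1*4 = 5 - 4 = 1)
T(D) = -14 (T(D) = -(-2)*(-7) = -2*7 = -14)
h = 21
H = -20 (H = -6 - 14 = -20)
Q(n, Z) = 1 (Q(n, Z) = 21 - 20 = 1)
Q(T(-1), -39)*K = 1*1 = 1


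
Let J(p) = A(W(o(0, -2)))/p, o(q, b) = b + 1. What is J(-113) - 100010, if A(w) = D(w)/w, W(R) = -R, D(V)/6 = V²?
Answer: -11301136/113 ≈ -1.0001e+5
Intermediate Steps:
D(V) = 6*V²
o(q, b) = 1 + b
A(w) = 6*w (A(w) = (6*w²)/w = 6*w)
J(p) = 6/p (J(p) = (6*(-(1 - 2)))/p = (6*(-1*(-1)))/p = (6*1)/p = 6/p)
J(-113) - 100010 = 6/(-113) - 100010 = 6*(-1/113) - 100010 = -6/113 - 100010 = -11301136/113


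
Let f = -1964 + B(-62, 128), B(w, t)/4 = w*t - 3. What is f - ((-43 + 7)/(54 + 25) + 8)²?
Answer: -210801736/6241 ≈ -33777.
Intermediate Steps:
B(w, t) = -12 + 4*t*w (B(w, t) = 4*(w*t - 3) = 4*(t*w - 3) = 4*(-3 + t*w) = -12 + 4*t*w)
f = -33720 (f = -1964 + (-12 + 4*128*(-62)) = -1964 + (-12 - 31744) = -1964 - 31756 = -33720)
f - ((-43 + 7)/(54 + 25) + 8)² = -33720 - ((-43 + 7)/(54 + 25) + 8)² = -33720 - (-36/79 + 8)² = -33720 - (596/79)² = -33720 - 1*355216/6241 = -33720 - 355216/6241 = -210801736/6241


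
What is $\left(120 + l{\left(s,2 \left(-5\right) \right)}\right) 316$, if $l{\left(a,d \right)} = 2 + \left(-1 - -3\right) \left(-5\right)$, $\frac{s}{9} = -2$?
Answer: $35392$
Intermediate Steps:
$s = -18$ ($s = 9 \left(-2\right) = -18$)
$l{\left(a,d \right)} = -8$ ($l{\left(a,d \right)} = 2 + \left(-1 + 3\right) \left(-5\right) = 2 + 2 \left(-5\right) = 2 - 10 = -8$)
$\left(120 + l{\left(s,2 \left(-5\right) \right)}\right) 316 = \left(120 - 8\right) 316 = 112 \cdot 316 = 35392$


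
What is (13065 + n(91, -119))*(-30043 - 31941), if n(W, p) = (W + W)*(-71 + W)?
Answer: -1035442720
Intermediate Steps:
n(W, p) = 2*W*(-71 + W) (n(W, p) = (2*W)*(-71 + W) = 2*W*(-71 + W))
(13065 + n(91, -119))*(-30043 - 31941) = (13065 + 2*91*(-71 + 91))*(-30043 - 31941) = (13065 + 2*91*20)*(-61984) = (13065 + 3640)*(-61984) = 16705*(-61984) = -1035442720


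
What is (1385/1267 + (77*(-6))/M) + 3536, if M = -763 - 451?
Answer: 2720561356/769069 ≈ 3537.5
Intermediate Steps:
M = -1214
(1385/1267 + (77*(-6))/M) + 3536 = (1385/1267 + (77*(-6))/(-1214)) + 3536 = (1385*(1/1267) - 462*(-1/1214)) + 3536 = (1385/1267 + 231/607) + 3536 = 1133372/769069 + 3536 = 2720561356/769069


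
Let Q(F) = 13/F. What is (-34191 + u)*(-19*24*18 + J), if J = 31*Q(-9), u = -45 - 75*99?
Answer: 343818975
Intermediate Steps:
u = -7470 (u = -45 - 7425 = -7470)
J = -403/9 (J = 31*(13/(-9)) = 31*(13*(-⅑)) = 31*(-13/9) = -403/9 ≈ -44.778)
(-34191 + u)*(-19*24*18 + J) = (-34191 - 7470)*(-19*24*18 - 403/9) = -41661*(-456*18 - 403/9) = -41661*(-8208 - 403/9) = -41661*(-74275/9) = 343818975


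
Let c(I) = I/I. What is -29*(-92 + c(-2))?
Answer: 2639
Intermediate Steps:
c(I) = 1
-29*(-92 + c(-2)) = -29*(-92 + 1) = -29*(-91) = 2639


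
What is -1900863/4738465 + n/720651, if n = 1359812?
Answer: 5073562746767/3414779540715 ≈ 1.4858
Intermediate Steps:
-1900863/4738465 + n/720651 = -1900863/4738465 + 1359812/720651 = 5073562746767/3414779540715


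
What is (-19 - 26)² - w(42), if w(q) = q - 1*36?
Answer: 2019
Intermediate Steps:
w(q) = -36 + q (w(q) = q - 36 = -36 + q)
(-19 - 26)² - w(42) = (-19 - 26)² - (-36 + 42) = (-45)² - 1*6 = 2025 - 6 = 2019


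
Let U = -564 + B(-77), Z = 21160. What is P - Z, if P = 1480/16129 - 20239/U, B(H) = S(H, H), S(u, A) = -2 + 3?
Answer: -191818799249/9080627 ≈ -21124.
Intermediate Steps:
S(u, A) = 1
B(H) = 1
U = -563 (U = -564 + 1 = -563)
P = 327268071/9080627 (P = 1480/16129 - 20239/(-563) = 1480*(1/16129) - 20239*(-1/563) = 1480/16129 + 20239/563 = 327268071/9080627 ≈ 36.040)
P - Z = 327268071/9080627 - 1*21160 = 327268071/9080627 - 21160 = -191818799249/9080627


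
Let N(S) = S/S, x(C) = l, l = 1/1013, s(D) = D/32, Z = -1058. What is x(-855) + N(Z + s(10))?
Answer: 1014/1013 ≈ 1.0010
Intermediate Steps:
s(D) = D/32 (s(D) = D*(1/32) = D/32)
l = 1/1013 ≈ 0.00098717
x(C) = 1/1013
N(S) = 1
x(-855) + N(Z + s(10)) = 1/1013 + 1 = 1014/1013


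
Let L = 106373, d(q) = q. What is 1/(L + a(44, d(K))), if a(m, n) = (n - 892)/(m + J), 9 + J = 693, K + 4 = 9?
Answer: 728/77438657 ≈ 9.4010e-6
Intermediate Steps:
K = 5 (K = -4 + 9 = 5)
J = 684 (J = -9 + 693 = 684)
a(m, n) = (-892 + n)/(684 + m) (a(m, n) = (n - 892)/(m + 684) = (-892 + n)/(684 + m))
1/(L + a(44, d(K))) = 1/(106373 + (-892 + 5)/(684 + 44)) = 1/(106373 - 887/728) = 1/(77438657/728) = 728/77438657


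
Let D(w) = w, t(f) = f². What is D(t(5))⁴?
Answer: 390625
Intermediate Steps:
D(t(5))⁴ = (5²)⁴ = 25⁴ = 390625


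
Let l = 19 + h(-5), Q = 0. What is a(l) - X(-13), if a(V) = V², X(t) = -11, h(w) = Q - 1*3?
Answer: 267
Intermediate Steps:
h(w) = -3 (h(w) = 0 - 1*3 = 0 - 3 = -3)
l = 16 (l = 19 - 3 = 16)
a(l) - X(-13) = 16² - 1*(-11) = 256 + 11 = 267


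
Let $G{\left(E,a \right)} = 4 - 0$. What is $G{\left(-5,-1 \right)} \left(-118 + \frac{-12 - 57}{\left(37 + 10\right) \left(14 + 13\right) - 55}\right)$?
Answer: $- \frac{286642}{607} \approx -472.23$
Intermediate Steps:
$G{\left(E,a \right)} = 4$ ($G{\left(E,a \right)} = 4 + 0 = 4$)
$G{\left(-5,-1 \right)} \left(-118 + \frac{-12 - 57}{\left(37 + 10\right) \left(14 + 13\right) - 55}\right) = 4 \left(-118 + \frac{-12 - 57}{\left(37 + 10\right) \left(14 + 13\right) - 55}\right) = 4 \left(-118 - \frac{69}{47 \cdot 27 - 55}\right) = 4 \left(-118 - \frac{69}{1269 - 55}\right) = 4 \left(-118 - \frac{69}{1214}\right) = 4 \left(- \frac{143321}{1214}\right) = - \frac{286642}{607}$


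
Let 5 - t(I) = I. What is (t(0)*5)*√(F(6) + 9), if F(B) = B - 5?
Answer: 25*√10 ≈ 79.057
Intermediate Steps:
F(B) = -5 + B
t(I) = 5 - I
(t(0)*5)*√(F(6) + 9) = ((5 - 1*0)*5)*√((-5 + 6) + 9) = ((5 + 0)*5)*√(1 + 9) = (5*5)*√10 = 25*√10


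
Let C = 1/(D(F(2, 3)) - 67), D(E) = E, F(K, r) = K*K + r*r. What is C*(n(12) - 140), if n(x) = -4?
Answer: 8/3 ≈ 2.6667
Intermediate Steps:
F(K, r) = K² + r²
C = -1/54 (C = 1/((2² + 3²) - 67) = 1/((4 + 9) - 67) = 1/(13 - 67) = 1/(-54) = -1/54 ≈ -0.018519)
C*(n(12) - 140) = -(-4 - 140)/54 = -1/54*(-144) = 8/3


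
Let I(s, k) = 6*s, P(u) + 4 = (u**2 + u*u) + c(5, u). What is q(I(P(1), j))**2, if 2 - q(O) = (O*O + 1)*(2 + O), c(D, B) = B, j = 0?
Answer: 22500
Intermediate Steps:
P(u) = -4 + u + 2*u**2 (P(u) = -4 + ((u**2 + u*u) + u) = -4 + ((u**2 + u**2) + u) = -4 + (2*u**2 + u) = -4 + (u + 2*u**2) = -4 + u + 2*u**2)
q(O) = 2 - (1 + O**2)*(2 + O) (q(O) = 2 - (O*O + 1)*(2 + O) = 2 - (O**2 + 1)*(2 + O) = 2 - (1 + O**2)*(2 + O))
q(I(P(1), j))**2 = (-6*(-4 + 1 + 2*1**2)*(1 + (6*(-4 + 1 + 2*1**2))**2 + 2*(6*(-4 + 1 + 2*1**2))))**2 = (-6*(-4 + 1 + 2*1)*(1 + (6*(-4 + 1 + 2*1))**2 + 2*(6*(-4 + 1 + 2*1))))**2 = (-6*(-4 + 1 + 2)*(1 + (6*(-4 + 1 + 2))**2 + 2*(6*(-4 + 1 + 2))))**2 = (-6*(-1)*(1 + (6*(-1))**2 + 2*(6*(-1))))**2 = (-1*(-6)*(1 + (-6)**2 + 2*(-6)))**2 = (-1*(-6)*(1 + 36 - 12))**2 = (-1*(-6)*25)**2 = 150**2 = 22500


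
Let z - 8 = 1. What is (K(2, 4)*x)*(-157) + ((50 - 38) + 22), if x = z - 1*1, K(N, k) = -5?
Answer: 6314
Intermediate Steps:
z = 9 (z = 8 + 1 = 9)
x = 8 (x = 9 - 1*1 = 9 - 1 = 8)
(K(2, 4)*x)*(-157) + ((50 - 38) + 22) = -5*8*(-157) + ((50 - 38) + 22) = -40*(-157) + (12 + 22) = 6280 + 34 = 6314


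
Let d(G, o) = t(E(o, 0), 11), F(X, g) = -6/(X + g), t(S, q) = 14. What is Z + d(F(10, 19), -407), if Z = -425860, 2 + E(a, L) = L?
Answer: -425846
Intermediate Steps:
E(a, L) = -2 + L
d(G, o) = 14
Z + d(F(10, 19), -407) = -425860 + 14 = -425846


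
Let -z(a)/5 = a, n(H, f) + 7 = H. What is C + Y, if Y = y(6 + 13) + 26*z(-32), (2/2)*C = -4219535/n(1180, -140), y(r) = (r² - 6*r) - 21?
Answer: 925243/1173 ≈ 788.78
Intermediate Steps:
n(H, f) = -7 + H
y(r) = -21 + r² - 6*r
z(a) = -5*a
C = -4219535/1173 (C = -4219535/(-7 + 1180) = -4219535/1173 ≈ -3597.2)
Y = 4386 (Y = (-21 + (6 + 13)² - 6*(6 + 13)) + 26*(-5*(-32)) = (-21 + 19² - 6*19) + 26*160 = (-21 + 361 - 114) + 4160 = 226 + 4160 = 4386)
C + Y = -4219535/1173 + 4386 = 925243/1173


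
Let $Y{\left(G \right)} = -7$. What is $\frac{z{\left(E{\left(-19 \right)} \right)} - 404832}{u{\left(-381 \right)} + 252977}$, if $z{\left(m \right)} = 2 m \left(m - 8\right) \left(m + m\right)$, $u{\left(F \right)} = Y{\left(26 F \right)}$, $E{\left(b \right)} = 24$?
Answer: $- \frac{183984}{126485} \approx -1.4546$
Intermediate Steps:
$u{\left(F \right)} = -7$
$z{\left(m \right)} = 4 m^{2} \left(-8 + m\right)$ ($z{\left(m \right)} = 2 m \left(-8 + m\right) 2 m = 2 m 2 m \left(-8 + m\right) = 4 m^{2} \left(-8 + m\right)$)
$\frac{z{\left(E{\left(-19 \right)} \right)} - 404832}{u{\left(-381 \right)} + 252977} = \frac{4 \cdot 24^{2} \left(-8 + 24\right) - 404832}{-7 + 252977} = \frac{4 \cdot 576 \cdot 16 - 404832}{252970} = \left(36864 - 404832\right) \frac{1}{252970} = \left(-367968\right) \frac{1}{252970} = - \frac{183984}{126485}$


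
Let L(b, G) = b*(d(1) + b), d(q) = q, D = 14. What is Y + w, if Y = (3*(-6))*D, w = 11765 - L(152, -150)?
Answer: -11743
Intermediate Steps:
L(b, G) = b*(1 + b)
w = -11491 (w = 11765 - 152*(1 + 152) = 11765 - 152*153 = 11765 - 1*23256 = 11765 - 23256 = -11491)
Y = -252 (Y = (3*(-6))*14 = -18*14 = -252)
Y + w = -252 - 11491 = -11743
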